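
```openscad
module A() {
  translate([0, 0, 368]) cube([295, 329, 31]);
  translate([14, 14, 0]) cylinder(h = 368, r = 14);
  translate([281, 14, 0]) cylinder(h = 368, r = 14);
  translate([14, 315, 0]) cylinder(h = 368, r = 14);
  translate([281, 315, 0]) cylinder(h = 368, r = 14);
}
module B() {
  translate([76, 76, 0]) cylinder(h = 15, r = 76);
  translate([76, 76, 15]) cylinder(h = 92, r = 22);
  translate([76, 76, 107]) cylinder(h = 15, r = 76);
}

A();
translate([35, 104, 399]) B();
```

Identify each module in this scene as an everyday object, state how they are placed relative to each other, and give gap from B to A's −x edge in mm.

The spool's min-x is at 35; the stool's min-x is 0; gap = 35 mm.

A is a stool. B is a spool. The spool is on top of the stool. The gap from the spool to the stool's −x edge is 35 mm.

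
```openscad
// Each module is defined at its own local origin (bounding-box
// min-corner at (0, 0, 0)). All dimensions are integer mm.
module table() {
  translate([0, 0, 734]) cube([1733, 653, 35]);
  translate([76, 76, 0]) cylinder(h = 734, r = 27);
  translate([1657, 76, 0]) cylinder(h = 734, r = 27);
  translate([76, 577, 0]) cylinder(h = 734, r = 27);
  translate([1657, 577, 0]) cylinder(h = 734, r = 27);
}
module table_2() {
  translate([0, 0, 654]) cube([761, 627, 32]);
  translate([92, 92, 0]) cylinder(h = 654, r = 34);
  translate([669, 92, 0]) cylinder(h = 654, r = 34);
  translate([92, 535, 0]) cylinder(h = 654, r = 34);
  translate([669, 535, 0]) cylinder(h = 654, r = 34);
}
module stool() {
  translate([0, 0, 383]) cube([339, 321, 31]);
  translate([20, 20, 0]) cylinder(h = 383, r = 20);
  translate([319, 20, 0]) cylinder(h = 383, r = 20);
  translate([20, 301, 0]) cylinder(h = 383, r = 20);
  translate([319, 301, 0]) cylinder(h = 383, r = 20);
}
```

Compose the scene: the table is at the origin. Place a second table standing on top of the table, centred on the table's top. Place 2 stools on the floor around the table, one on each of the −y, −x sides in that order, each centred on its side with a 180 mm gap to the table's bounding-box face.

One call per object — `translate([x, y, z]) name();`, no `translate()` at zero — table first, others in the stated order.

table();
translate([486, 13, 769]) table_2();
translate([697, -501, 0]) stool();
translate([-519, 166, 0]) stool();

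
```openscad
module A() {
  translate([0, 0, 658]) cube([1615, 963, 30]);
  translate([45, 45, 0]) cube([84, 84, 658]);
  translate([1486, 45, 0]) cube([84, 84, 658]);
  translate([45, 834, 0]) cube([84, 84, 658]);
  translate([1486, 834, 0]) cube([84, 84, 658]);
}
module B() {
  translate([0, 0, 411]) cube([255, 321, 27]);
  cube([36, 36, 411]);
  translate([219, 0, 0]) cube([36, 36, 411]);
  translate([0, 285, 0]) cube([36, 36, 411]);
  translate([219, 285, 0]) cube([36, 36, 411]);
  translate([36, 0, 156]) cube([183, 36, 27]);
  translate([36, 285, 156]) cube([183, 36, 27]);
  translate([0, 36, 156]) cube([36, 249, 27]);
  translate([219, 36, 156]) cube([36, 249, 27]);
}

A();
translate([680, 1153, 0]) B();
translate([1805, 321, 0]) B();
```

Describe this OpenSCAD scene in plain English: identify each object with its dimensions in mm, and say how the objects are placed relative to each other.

A is a rectangular dining table. The top is 1615×963×30 mm with its upper surface at z = 688 mm. It stands on four 84×84 mm square legs, each inset 45 mm from the nearest pair of top edges, running from the floor to the underside of the top.

B is a four-legged stool. The seat is 255×321 mm, 27 mm thick, top at z = 438 mm. It stands on four square legs, each 36×36 mm in cross-section, from z = 0 to the seat underside, each flush with a corner of the seat. Four stretchers, 36 mm wide and 27 mm tall, connect adjacent legs with their undersides at z = 156 mm, each running between the inner faces of the legs it joins and aligned with the legs' outer faces on the other axis.

Two stools sit around the table at the +y, +x sides.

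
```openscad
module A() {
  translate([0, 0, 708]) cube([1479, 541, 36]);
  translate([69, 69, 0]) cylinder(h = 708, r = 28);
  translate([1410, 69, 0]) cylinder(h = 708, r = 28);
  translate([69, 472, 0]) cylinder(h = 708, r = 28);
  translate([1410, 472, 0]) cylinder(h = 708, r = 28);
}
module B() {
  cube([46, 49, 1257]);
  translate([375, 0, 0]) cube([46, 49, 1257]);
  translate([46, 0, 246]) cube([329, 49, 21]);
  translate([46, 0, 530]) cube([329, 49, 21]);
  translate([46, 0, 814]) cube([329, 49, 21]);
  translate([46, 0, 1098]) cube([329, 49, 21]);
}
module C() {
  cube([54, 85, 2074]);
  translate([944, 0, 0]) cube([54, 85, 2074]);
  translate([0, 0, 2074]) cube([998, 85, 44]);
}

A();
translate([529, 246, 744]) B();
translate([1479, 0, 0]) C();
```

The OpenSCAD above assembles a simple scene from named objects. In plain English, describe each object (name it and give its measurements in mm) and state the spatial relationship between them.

A is a table: top 1479 mm (x) × 541 mm (y), 36 mm thick, upper face at z = 744 mm, on four round legs of 56 mm diameter, each leg's bounding box inset 41 mm from the nearest pair of top edges, running from z = 0 to the bottom of the top.

B is a straight ladder. Two 46×49 mm vertical rails, 1257 mm tall, stand 421 mm apart (outside-to-outside) with their front faces coplanar on the −y side. 4 rungs, each 49 mm deep and 21 mm tall, span between the inner faces of the rails, front faces flush with the rails. The lowest rung's underside is at z = 246 mm and rungs are spaced 284 mm apart (underside to underside).

C is a door frame. The clear opening is 890 mm wide and 2074 mm high. Two 54 mm wide jambs, 85 mm deep, stand either side of the opening from the floor to the top of the opening. A 44 mm thick head sits across the top of both jambs, spanning the full outside width of the frame.

The ladder is on top of the table, centred. The door frame is against the table's +x side, with their −y faces flush.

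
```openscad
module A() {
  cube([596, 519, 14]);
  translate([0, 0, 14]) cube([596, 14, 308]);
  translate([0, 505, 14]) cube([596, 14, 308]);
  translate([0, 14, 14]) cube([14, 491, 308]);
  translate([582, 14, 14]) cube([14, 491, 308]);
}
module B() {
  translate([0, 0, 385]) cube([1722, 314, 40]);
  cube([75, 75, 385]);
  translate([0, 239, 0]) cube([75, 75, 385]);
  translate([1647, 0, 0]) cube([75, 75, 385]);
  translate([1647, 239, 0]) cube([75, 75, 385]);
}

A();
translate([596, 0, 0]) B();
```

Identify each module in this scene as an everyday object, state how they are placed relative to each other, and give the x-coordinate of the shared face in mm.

The open box's +x face and the bench's −x face are both at x = 596 mm.

A is an open box. B is a bench. The bench is against the open box's +x side, with their −y faces flush. The x-coordinate of the shared face is 596 mm.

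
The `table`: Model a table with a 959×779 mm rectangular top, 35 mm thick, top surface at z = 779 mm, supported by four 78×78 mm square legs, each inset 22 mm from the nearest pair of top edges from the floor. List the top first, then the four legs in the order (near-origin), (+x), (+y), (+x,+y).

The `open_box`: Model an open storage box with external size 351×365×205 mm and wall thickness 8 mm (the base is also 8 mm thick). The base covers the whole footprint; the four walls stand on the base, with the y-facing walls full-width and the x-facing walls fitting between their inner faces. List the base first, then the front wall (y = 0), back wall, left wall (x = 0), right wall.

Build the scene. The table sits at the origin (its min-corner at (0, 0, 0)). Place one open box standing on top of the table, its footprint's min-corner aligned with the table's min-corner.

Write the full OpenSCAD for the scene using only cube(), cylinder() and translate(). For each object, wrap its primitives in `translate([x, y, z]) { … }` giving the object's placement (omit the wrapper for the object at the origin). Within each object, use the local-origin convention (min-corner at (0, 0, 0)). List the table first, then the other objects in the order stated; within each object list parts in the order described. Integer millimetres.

translate([0, 0, 744]) cube([959, 779, 35]);
translate([22, 22, 0]) cube([78, 78, 744]);
translate([859, 22, 0]) cube([78, 78, 744]);
translate([22, 679, 0]) cube([78, 78, 744]);
translate([859, 679, 0]) cube([78, 78, 744]);
translate([0, 0, 779]) {
  cube([351, 365, 8]);
  translate([0, 0, 8]) cube([351, 8, 197]);
  translate([0, 357, 8]) cube([351, 8, 197]);
  translate([0, 8, 8]) cube([8, 349, 197]);
  translate([343, 8, 8]) cube([8, 349, 197]);
}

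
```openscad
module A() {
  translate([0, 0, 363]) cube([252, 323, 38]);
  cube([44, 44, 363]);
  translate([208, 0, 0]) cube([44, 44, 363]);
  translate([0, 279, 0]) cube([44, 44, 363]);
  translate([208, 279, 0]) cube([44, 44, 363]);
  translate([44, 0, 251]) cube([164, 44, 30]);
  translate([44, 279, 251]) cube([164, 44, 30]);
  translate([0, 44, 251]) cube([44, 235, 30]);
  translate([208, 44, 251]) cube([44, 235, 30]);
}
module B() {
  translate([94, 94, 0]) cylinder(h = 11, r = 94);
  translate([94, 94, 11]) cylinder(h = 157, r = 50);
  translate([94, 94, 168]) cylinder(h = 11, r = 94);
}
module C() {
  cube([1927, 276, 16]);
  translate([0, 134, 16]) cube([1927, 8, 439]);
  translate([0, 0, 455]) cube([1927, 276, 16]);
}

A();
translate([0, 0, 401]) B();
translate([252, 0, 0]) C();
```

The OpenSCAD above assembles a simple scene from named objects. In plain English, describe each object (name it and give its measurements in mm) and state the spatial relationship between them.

A is a four-legged stool. The seat is 252×323 mm, 38 mm thick, top at z = 401 mm. It stands on four square legs, each 44×44 mm in cross-section, from z = 0 to the seat underside, each flush with a corner of the seat. Four stretchers, 44 mm wide and 30 mm tall, connect adjacent legs with their undersides at z = 251 mm, each running between the inner faces of the legs it joins and aligned with the legs' outer faces on the other axis.

B is a spool: two coaxial disc flanges of radius 94 mm and thickness 11 mm, joined by a core cylinder of radius 50 mm and height 157 mm. The lower flange rests on z = 0 and the three cylinders share a vertical axis.

C is an I-beam lying along x, 1927 mm long. Overall section height 471 mm. Two flanges 276 mm wide (y) and 16 mm thick, one on the floor and one at the top; a web 8 mm thick runs between them, centred on the flange width.

The spool is on top of the stool. The I-beam is against the stool's +x side, with their −y faces flush.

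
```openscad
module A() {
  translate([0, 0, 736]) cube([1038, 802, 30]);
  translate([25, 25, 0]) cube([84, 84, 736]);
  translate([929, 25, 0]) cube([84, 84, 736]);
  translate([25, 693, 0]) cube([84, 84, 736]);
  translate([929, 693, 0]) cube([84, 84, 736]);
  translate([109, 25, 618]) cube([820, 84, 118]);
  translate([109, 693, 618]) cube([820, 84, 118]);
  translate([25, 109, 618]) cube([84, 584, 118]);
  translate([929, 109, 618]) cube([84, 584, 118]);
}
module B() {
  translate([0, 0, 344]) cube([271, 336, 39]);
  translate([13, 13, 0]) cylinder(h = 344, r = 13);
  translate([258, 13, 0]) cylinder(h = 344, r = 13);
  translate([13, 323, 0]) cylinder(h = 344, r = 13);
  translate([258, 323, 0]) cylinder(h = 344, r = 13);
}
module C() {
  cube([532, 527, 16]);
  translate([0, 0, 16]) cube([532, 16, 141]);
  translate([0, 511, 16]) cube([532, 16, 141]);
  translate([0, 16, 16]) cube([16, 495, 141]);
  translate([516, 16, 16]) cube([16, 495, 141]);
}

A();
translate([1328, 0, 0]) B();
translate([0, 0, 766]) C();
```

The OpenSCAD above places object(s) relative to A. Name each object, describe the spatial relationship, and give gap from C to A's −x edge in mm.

The open box's min-x is at 0; the table's min-x is 0; gap = 0 mm.

A is a table. B is a stool. C is an open box. The stool is on the floor beside the table on its +x side. The open box is on top of the table. The gap from the open box to the table's −x edge is 0 mm.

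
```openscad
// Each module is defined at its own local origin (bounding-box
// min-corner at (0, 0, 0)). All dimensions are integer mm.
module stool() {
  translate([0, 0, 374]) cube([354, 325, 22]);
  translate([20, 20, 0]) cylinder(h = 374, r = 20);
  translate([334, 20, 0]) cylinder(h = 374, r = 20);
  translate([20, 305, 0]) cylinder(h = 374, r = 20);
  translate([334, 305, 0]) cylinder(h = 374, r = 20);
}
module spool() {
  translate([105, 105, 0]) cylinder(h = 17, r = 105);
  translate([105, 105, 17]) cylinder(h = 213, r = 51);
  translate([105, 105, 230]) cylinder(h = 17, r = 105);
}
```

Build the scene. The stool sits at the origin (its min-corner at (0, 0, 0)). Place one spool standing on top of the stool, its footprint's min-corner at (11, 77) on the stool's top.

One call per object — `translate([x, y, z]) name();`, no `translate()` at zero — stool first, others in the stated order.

stool();
translate([11, 77, 396]) spool();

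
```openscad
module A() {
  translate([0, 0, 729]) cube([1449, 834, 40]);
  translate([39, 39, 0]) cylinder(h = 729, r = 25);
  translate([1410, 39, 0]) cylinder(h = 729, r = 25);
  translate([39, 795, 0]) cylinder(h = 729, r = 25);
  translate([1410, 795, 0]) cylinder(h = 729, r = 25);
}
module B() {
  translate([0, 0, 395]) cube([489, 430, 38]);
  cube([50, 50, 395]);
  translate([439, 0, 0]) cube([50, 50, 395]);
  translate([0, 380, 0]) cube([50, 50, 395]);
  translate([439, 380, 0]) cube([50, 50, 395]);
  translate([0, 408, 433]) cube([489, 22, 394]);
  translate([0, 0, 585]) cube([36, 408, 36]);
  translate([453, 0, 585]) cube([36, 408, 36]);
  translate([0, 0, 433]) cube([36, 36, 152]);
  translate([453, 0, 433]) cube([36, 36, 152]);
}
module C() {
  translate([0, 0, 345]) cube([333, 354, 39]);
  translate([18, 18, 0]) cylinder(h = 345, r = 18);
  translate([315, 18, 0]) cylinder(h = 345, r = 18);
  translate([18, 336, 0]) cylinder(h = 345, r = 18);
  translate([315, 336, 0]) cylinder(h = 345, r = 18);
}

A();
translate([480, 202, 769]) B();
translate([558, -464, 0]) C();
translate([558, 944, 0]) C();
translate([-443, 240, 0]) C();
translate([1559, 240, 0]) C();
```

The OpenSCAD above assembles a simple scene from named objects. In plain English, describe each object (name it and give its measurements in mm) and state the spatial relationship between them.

A is a table: top 1449 mm (x) × 834 mm (y), 40 mm thick, upper face at z = 769 mm, on four round legs of 50 mm diameter, each leg's bounding box inset 14 mm from the nearest pair of top edges, running from z = 0 to the bottom of the top.

B is a chair. The seat is a 489×430×38 mm slab with its top at z = 433 mm, on four 50×50 mm corner legs (flush with the seat edges, standing on z = 0). A flat backrest 22 mm thick, 394 mm tall, spans the full seat width and rises from the seat top along its +y edge, rear face flush with the rear of the seat. Two armrests of 36×36 mm section run along each side from the seat's front edge to the front of the backrest, top faces 188 mm above the seat top and outer faces flush with the seat's x-edges; a 36×36 mm post under the front of each armrest stands on the seat at the front corner.

C is a simple wooden stool: a rectangular seat 333 mm (x) by 354 mm (y), 39 mm thick, top face at z = 384 mm, on four round legs, each 36 mm in diameter. The legs rest on z = 0, each leg's axis is inset half a diameter from the nearest pair of seat edges (so the leg's bounding box is flush with the corner).

The chair is on top of the table, centred. Four stools sit around the table at the −y, +y, −x, +x sides.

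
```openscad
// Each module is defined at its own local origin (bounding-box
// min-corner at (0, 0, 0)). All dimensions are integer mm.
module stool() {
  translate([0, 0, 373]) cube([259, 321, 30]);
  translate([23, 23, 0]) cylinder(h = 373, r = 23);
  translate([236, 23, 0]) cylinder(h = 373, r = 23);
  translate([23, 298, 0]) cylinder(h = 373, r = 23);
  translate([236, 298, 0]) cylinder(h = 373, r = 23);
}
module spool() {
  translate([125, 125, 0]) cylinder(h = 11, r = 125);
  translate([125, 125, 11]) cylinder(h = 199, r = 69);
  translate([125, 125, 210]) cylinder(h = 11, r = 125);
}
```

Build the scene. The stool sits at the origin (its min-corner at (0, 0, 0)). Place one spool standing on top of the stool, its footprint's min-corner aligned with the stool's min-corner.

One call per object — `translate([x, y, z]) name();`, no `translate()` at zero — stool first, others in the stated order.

stool();
translate([0, 0, 403]) spool();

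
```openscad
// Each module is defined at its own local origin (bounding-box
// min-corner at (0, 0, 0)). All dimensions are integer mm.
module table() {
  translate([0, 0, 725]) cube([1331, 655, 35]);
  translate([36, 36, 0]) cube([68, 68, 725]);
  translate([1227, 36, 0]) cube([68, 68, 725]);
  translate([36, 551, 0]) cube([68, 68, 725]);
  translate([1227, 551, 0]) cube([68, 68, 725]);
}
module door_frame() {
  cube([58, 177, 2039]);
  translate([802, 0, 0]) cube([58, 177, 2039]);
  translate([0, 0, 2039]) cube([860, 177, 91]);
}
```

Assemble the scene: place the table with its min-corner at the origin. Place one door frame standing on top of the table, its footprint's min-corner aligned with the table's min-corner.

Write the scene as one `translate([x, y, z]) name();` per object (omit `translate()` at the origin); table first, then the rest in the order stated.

table();
translate([0, 0, 760]) door_frame();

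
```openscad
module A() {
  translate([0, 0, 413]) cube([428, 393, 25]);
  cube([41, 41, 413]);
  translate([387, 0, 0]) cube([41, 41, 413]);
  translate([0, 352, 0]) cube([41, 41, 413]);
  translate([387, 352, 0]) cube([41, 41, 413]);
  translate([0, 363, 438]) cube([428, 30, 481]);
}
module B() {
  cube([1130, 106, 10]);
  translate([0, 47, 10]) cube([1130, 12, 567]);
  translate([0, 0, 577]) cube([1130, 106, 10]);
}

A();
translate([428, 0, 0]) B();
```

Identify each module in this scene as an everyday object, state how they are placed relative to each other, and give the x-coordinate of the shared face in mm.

The chair's +x face and the I-beam's −x face are both at x = 428 mm.

A is a chair. B is an I-beam. The I-beam is against the chair's +x side, with their −y faces flush. The x-coordinate of the shared face is 428 mm.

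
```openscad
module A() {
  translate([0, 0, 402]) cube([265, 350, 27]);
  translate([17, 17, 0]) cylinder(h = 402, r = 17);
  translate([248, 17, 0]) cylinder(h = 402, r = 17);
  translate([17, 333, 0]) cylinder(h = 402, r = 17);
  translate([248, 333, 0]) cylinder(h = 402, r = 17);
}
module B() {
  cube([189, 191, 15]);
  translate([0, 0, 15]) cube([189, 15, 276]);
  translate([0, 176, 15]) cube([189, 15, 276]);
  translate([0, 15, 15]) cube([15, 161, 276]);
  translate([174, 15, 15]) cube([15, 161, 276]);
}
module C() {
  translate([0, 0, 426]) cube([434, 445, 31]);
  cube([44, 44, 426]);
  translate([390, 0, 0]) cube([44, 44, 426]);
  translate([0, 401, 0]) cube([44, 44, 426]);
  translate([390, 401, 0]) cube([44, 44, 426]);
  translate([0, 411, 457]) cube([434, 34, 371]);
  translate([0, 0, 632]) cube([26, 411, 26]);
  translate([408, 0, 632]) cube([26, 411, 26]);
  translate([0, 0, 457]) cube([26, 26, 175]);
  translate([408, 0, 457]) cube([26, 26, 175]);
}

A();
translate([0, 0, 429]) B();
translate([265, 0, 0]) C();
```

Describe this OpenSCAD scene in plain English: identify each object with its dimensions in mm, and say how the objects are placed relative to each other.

A is a simple wooden stool: a rectangular seat 265 mm (x) by 350 mm (y), 27 mm thick, top face at z = 429 mm, on four round legs, each 34 mm in diameter. The legs rest on z = 0, each leg's axis is inset half a diameter from the nearest pair of seat edges (so the leg's bounding box is flush with the corner).

B is an open storage box with external size 189×191×291 mm and wall thickness 15 mm (the base is also 15 mm thick). The base covers the whole footprint; the four walls stand on the base, with the y-facing walls full-width and the x-facing walls fitting between their inner faces.

C is a chair: 434×445 mm seat, 31 mm thick, top at z = 457 mm, on four 44 mm square corner legs flush with the seat edges. A 34 mm thick backrest slab spans the full seat width, extending 371 mm above the seat top, its back face flush with the seat's +y edge. Two armrests of 26×26 mm section run along each side from the seat's front edge to the front of the backrest, top faces 201 mm above the seat top and outer faces flush with the seat's x-edges; a 26×26 mm post under the front of each armrest stands on the seat at the front corner.

The open box is on top of the stool. The chair is against the stool's +x side, with their −y faces flush.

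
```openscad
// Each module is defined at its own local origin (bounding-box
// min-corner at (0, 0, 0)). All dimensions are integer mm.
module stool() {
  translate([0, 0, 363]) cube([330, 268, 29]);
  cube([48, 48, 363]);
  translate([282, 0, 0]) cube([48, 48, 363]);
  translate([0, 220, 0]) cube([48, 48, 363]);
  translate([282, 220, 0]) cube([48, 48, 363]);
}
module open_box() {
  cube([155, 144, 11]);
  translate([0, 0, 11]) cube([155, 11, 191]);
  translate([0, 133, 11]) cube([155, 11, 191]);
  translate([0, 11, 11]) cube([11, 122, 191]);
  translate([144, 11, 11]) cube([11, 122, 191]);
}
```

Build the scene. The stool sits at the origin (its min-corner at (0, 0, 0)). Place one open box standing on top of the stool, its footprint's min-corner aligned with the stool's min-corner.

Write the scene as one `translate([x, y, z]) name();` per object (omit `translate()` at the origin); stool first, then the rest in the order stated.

stool();
translate([0, 0, 392]) open_box();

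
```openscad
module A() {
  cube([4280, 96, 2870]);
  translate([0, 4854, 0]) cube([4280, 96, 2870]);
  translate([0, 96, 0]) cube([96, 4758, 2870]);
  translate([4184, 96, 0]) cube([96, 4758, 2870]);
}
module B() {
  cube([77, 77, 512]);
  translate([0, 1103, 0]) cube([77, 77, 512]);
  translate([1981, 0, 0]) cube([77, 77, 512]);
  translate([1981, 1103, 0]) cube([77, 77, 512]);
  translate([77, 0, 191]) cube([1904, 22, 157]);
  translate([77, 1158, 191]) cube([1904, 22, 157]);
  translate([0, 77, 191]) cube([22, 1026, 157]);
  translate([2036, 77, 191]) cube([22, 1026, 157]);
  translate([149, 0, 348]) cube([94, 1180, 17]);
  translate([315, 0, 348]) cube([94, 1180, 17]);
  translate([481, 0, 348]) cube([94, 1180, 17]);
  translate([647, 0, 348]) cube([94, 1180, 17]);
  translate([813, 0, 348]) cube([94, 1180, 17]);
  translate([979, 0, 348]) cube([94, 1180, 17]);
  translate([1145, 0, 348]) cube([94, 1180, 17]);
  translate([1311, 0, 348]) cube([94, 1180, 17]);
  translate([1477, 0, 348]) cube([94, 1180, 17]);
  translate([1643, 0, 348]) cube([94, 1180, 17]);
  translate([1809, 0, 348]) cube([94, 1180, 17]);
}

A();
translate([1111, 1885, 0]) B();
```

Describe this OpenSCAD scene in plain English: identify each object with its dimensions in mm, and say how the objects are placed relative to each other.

A is a box-shaped house frame (walls only): outside footprint 4280×4950 mm, wall height 2870 mm, wall thickness 96 mm. The two y-facing walls run the full x-width; the two x-facing walls fit between the inner faces of the y-facing walls.

B is a bed frame 2058 mm long (x) by 1180 mm wide (y). Four 77×77 mm corner posts, 512 mm tall, at the corners of the footprint. Four rails of 22 mm thickness and 157 mm height run between adjacent posts with their undersides at z = 191 mm, their outer faces flush with the outside of the frame (the two x-running rails run between the posts' inner faces; the two y-running rails run between the posts' inner faces). 11 slats, each 94 mm wide (x) and 17 mm thick, lie across the top of the two x-running rails, running the full 1180 mm width of the frame in y; the slats are evenly spaced along x between the inner faces of the end posts with equal gaps (rounded down to the nearest mm) at the −x end and between each pair — any rounding remainder accumulates at the +x end.

The bed frame sits inside the house frame, centred.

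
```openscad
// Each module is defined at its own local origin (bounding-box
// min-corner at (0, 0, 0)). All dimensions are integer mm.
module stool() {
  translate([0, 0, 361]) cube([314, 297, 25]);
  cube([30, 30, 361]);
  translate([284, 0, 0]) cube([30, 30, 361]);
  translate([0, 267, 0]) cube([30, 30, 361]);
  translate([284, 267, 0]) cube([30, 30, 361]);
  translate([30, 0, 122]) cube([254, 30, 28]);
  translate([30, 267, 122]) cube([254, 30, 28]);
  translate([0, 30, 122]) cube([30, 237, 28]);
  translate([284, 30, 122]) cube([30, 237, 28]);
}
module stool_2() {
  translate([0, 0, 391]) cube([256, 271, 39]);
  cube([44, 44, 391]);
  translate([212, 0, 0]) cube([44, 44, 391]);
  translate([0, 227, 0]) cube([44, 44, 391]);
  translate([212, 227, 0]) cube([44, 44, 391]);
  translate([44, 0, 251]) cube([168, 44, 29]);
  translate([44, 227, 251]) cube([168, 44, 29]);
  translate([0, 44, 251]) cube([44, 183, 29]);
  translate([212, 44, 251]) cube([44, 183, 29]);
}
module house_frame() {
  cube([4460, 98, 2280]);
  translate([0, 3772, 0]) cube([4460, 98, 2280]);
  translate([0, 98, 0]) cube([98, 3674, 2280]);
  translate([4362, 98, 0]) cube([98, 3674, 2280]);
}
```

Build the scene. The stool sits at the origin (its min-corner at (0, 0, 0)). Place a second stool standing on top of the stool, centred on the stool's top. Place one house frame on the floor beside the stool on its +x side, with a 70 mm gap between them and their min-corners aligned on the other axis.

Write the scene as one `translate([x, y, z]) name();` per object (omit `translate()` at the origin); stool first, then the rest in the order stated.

stool();
translate([29, 13, 386]) stool_2();
translate([384, 0, 0]) house_frame();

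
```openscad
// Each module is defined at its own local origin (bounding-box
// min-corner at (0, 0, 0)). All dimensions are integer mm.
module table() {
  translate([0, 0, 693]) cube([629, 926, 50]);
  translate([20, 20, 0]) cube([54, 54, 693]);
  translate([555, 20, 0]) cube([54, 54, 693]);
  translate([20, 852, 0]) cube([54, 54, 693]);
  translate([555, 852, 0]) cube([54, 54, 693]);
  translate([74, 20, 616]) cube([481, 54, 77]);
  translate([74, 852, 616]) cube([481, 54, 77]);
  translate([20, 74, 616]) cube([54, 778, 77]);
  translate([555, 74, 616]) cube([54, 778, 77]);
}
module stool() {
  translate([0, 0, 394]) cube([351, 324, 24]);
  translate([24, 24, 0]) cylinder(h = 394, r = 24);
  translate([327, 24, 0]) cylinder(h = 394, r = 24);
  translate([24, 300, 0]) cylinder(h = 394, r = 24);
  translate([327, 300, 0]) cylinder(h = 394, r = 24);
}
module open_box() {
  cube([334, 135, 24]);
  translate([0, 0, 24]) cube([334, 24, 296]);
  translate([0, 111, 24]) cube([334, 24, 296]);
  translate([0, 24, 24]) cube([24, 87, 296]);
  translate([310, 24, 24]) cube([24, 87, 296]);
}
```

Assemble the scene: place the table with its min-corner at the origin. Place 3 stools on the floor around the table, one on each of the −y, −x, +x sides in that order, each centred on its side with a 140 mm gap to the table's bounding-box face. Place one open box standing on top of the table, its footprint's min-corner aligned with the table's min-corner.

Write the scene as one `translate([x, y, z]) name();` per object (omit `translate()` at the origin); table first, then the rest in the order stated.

table();
translate([139, -464, 0]) stool();
translate([-491, 301, 0]) stool();
translate([769, 301, 0]) stool();
translate([0, 0, 743]) open_box();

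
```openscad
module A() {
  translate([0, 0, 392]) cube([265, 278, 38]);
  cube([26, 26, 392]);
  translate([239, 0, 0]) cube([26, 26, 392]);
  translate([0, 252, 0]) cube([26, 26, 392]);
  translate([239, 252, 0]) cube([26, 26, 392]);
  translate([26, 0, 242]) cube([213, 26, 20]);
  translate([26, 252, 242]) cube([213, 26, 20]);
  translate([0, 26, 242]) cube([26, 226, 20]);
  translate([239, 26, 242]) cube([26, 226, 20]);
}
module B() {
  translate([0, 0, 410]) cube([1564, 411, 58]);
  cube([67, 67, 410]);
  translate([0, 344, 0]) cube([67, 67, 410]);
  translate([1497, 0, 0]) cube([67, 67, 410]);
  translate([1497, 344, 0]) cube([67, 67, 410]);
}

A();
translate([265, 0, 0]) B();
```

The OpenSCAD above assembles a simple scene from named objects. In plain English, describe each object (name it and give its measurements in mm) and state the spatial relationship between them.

A is a simple wooden stool: a rectangular seat 265 mm (x) by 278 mm (y), 38 mm thick, top face at z = 430 mm, on four square legs, each 26×26 mm in cross-section. The legs rest on z = 0, each flush with a corner of the seat. Four stretchers, 26 mm wide and 20 mm tall, connect adjacent legs with their undersides at z = 242 mm, each running between the inner faces of the legs it joins and aligned with the legs' outer faces on the other axis.

B is a bench: a 1564×411 mm seat slab, 58 mm thick, top at z = 468 mm, on four 67×67 mm square legs flush with the seat corners and standing on z = 0.

The bench is against the stool's +x side, with their −y faces flush.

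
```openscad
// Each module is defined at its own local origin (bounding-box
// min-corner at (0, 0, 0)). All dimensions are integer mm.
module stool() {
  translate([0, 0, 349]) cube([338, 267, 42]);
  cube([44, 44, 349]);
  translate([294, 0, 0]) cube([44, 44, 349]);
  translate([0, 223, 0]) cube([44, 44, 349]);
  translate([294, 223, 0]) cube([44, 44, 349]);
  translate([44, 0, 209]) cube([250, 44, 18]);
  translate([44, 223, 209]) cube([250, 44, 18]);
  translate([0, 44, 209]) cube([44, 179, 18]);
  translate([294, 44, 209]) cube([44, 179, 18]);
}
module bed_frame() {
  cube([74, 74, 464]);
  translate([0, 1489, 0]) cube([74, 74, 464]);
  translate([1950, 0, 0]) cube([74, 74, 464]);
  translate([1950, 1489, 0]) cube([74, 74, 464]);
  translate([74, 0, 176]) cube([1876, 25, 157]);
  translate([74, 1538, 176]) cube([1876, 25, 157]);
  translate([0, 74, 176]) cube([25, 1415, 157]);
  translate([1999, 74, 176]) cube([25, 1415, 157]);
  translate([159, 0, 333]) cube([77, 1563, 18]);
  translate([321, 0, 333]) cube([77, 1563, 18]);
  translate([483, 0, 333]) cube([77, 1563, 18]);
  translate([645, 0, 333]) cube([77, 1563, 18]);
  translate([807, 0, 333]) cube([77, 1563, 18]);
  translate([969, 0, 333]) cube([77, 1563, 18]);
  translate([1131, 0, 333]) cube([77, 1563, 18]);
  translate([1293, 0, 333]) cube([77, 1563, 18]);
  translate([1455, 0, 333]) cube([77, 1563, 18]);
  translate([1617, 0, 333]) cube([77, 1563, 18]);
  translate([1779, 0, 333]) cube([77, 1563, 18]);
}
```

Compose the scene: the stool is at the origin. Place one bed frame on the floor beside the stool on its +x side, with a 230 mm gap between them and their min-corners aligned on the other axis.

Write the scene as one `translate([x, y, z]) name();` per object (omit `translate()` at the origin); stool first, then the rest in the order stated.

stool();
translate([568, 0, 0]) bed_frame();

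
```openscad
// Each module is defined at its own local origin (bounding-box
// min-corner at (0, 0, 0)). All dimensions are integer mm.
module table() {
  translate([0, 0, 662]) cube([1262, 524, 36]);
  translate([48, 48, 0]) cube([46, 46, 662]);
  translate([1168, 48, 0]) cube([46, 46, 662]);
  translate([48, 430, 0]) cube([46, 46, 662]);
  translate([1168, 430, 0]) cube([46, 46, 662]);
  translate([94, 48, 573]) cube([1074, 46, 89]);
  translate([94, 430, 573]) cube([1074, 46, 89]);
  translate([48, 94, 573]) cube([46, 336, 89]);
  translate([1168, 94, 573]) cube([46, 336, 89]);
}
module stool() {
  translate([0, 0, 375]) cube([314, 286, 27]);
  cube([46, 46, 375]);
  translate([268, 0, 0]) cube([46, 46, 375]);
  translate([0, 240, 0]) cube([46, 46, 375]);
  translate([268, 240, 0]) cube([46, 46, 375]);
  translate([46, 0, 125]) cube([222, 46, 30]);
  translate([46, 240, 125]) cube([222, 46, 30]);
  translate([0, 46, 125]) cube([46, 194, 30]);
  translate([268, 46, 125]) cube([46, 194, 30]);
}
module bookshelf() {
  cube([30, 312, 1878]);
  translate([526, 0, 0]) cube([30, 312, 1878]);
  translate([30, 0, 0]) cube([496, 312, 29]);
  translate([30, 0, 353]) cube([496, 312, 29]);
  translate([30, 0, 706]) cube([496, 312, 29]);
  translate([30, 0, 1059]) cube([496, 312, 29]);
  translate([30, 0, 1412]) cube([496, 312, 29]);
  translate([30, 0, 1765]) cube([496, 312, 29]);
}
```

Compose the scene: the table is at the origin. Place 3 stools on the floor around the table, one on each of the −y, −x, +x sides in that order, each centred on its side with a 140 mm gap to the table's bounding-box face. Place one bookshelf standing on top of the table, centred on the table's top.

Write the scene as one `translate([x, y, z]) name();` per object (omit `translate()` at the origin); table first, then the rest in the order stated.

table();
translate([474, -426, 0]) stool();
translate([-454, 119, 0]) stool();
translate([1402, 119, 0]) stool();
translate([353, 106, 698]) bookshelf();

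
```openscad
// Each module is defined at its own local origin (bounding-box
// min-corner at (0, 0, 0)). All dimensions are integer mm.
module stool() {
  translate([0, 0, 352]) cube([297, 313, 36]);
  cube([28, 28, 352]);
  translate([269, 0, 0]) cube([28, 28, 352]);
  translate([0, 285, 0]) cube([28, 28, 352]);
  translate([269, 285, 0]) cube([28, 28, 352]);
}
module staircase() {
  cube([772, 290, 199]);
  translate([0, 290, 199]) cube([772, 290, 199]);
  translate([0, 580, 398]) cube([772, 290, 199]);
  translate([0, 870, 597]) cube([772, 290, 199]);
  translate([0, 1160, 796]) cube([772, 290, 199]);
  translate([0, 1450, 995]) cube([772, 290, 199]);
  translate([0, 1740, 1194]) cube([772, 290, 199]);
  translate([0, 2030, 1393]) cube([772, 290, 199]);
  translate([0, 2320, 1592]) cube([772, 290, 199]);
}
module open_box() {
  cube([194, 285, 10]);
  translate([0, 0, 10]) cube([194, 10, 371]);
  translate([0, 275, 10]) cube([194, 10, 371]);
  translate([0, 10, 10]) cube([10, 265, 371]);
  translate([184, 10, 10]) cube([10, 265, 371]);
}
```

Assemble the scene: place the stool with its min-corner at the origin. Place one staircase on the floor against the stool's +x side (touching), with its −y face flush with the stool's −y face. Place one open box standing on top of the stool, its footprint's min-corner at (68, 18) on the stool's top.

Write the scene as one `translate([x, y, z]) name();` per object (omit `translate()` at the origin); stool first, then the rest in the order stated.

stool();
translate([297, 0, 0]) staircase();
translate([68, 18, 388]) open_box();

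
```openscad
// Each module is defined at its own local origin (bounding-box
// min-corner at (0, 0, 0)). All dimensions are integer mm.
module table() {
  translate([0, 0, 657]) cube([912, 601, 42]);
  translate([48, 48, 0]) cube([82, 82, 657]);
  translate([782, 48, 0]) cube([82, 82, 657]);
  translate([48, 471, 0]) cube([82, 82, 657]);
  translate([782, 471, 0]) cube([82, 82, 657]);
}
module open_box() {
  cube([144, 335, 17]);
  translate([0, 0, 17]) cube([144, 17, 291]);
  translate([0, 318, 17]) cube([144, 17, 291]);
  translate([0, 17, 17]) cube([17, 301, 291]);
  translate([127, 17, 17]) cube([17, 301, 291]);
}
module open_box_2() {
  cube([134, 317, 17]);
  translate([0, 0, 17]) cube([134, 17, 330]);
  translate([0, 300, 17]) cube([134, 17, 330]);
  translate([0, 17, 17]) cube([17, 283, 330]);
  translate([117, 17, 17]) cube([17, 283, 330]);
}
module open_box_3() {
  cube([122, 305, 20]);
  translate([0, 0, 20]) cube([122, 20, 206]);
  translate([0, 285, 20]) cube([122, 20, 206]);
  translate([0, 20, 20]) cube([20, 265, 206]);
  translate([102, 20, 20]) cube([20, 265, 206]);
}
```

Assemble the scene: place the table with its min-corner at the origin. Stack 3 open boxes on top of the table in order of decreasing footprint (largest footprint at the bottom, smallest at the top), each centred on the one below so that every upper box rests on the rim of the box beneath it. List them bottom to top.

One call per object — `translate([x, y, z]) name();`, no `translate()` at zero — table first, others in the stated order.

table();
translate([384, 133, 699]) open_box();
translate([389, 142, 1007]) open_box_2();
translate([395, 148, 1354]) open_box_3();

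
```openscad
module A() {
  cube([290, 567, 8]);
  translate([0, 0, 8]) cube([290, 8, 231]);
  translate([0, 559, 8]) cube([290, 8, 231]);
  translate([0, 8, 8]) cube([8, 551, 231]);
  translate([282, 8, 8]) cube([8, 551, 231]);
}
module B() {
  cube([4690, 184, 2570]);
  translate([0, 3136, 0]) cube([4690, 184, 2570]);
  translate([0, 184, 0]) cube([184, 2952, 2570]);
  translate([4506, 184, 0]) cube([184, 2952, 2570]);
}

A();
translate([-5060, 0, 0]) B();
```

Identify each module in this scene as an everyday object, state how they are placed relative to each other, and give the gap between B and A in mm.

A is an open box. B is a house frame. The house frame is on the floor beside the open box on its −x side. The gap between the house frame and the open box is 370 mm.

The house frame's nearest face is 370 mm from the open box's −x face.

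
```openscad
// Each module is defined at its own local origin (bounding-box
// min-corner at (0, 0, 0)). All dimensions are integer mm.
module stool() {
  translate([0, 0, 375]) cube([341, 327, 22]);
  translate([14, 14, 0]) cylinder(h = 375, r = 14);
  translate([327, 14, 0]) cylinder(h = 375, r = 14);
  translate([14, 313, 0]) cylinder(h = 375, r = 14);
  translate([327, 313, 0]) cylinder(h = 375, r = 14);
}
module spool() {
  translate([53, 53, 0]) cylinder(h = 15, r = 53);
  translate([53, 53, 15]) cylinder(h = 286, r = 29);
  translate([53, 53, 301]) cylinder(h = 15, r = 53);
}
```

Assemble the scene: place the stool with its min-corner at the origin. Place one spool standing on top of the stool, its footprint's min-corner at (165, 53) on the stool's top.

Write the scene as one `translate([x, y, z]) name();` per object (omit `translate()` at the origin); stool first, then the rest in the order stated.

stool();
translate([165, 53, 397]) spool();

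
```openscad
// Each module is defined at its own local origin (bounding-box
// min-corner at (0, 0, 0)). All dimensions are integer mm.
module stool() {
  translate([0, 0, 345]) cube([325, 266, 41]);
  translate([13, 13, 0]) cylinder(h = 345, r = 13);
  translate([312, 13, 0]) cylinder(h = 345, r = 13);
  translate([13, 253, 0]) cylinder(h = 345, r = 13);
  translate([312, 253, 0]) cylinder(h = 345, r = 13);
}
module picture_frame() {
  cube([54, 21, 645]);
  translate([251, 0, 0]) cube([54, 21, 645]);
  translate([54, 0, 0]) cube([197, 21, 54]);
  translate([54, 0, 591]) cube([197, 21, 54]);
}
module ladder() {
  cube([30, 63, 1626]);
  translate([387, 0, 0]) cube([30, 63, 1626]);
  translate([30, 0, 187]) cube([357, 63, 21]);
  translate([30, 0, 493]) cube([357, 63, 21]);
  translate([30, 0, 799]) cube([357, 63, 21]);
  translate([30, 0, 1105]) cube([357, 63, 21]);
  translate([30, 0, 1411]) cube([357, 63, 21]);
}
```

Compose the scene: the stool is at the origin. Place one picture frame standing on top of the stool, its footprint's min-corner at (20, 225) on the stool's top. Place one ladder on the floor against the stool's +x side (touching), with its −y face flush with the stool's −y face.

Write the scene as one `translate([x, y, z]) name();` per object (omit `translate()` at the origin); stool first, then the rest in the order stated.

stool();
translate([20, 225, 386]) picture_frame();
translate([325, 0, 0]) ladder();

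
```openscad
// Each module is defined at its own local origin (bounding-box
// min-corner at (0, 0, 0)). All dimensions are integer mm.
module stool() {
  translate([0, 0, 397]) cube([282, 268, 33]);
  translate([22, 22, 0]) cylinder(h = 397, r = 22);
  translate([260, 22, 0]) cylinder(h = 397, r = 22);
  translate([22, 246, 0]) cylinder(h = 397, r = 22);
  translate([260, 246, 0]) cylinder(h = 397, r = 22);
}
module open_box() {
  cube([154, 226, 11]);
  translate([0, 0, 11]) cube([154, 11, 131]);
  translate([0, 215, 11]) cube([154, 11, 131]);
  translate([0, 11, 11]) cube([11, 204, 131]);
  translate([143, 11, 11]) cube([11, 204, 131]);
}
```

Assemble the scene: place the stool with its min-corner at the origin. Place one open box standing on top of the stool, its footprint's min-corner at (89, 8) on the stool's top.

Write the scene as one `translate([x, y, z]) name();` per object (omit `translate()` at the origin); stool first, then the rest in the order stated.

stool();
translate([89, 8, 430]) open_box();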